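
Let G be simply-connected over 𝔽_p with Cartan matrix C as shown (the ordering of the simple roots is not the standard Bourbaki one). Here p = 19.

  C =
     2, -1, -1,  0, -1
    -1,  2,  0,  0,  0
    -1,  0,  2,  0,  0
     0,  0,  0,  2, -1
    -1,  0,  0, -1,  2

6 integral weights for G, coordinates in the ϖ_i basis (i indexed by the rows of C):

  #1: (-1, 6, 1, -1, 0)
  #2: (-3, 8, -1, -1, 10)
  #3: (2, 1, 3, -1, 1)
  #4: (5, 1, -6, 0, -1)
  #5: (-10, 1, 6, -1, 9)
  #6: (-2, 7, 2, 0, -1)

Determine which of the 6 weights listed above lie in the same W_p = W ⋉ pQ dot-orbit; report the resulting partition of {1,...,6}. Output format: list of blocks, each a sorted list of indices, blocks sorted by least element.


Root system D_5: the 5×5 matrix C matches after relabeling.

Alcove-folded reps (p=19, 6 weights, presented ϖ-order):

  [1] (0, 7, 2, 0, 1)
  [2] (0, 7, 2, 0, 1)
  [3] (3, 2, 4, 0, 2)
  [4] (1, 2, 5, 1, 0)
  [5] (0, 7, 2, 0, 1)
  [6] (0, 7, 2, 0, 1)

Linkage partition of the 6 weights (3 classes, p=19):

[[1, 2, 5, 6], [3], [4]]


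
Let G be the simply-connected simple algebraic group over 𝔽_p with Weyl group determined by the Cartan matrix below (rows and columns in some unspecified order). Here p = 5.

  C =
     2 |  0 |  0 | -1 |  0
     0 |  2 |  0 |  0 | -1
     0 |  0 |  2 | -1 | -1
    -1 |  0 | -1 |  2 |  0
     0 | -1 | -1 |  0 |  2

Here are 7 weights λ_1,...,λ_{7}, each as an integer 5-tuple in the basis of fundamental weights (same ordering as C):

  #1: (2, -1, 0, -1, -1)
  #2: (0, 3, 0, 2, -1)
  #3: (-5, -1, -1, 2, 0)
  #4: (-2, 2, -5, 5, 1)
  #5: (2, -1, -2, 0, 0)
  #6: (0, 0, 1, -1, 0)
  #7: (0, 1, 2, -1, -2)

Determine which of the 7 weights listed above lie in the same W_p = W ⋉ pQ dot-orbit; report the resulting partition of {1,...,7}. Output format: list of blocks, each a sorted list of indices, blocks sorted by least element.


Dynkin diagram of C (from the 8 off-diagonal −1 entries): A_5.

Folding the 7 weights λ_j+ρ into Ā_5 (reps in the given 5-coord order):

  1: (3, 0, 1, 0, 0) · 2: (3, 0, 1, 0, 0) · 3: (3, 0, 1, 0, 0) · 4: (1, 1, 2, 0, 1) · 5: (3, 0, 1, 0, 0) · 6: (1, 1, 2, 0, 1) · 7: (1, 1, 2, 0, 1)

Linkage partition of the 7 weights (2 classes, p=5):

[[1, 2, 3, 5], [4, 6, 7]]


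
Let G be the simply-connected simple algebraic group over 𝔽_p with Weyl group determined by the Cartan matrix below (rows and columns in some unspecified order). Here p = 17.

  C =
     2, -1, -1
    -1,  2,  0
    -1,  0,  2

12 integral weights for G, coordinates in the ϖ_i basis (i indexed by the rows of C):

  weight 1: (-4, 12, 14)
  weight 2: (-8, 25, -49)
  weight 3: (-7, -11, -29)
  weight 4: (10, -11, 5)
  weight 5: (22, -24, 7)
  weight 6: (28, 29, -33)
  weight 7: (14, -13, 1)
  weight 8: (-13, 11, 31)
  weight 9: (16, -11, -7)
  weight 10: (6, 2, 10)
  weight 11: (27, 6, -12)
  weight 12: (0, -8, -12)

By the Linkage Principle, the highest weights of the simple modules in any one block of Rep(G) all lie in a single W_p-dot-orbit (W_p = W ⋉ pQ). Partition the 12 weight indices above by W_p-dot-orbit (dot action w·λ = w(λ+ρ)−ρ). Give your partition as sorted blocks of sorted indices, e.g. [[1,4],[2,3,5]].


A_3 Cartan matrix, 3 simple roots permuted; ρ=(1,1,1).

Alcove-folded reps (p=17, 12 weights, presented ϖ-order):

  λ_1 → (3, 2, 4)
  λ_2 → (3, 2, 4)
  λ_3 → (1, 10, 6)
  λ_4 → (1, 10, 6)
  λ_5 → (6, 3, 0)
  λ_6 → (3, 2, 4)
  λ_7 → (3, 12, 2)
  λ_8 → (3, 12, 2)
  λ_9 → (1, 10, 6)
  λ_10 → (6, 1, 7)
  λ_11 → (1, 10, 6)
  λ_12 → (1, 10, 6)

The 12 indices split into 5 linkage classes (same alcove rep ⇔ same W_17-dot-orbit):

[[1, 2, 6], [3, 4, 9, 11, 12], [5], [7, 8], [10]]


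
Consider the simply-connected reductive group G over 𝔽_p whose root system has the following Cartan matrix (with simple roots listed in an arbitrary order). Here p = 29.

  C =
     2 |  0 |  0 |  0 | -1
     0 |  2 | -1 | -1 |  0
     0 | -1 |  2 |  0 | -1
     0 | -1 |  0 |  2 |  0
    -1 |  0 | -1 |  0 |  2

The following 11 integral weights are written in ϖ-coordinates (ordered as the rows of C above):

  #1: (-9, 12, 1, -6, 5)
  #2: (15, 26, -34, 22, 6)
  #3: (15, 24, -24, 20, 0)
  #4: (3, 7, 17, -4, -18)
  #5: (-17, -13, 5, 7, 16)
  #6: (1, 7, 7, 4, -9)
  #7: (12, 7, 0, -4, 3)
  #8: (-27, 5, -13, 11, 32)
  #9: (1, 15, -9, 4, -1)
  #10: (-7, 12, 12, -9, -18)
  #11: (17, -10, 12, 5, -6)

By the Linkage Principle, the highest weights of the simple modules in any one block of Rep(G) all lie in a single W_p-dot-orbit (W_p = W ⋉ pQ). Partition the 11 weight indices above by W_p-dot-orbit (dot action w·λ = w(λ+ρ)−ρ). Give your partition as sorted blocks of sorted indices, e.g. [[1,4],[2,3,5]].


A_5 Cartan matrix, 5 simple roots permuted; ρ=(1,1,1,1,1).

Ā_29 reps of the 11 weights (A_5, coords as presented):

    [1] (6, 8, 0, 5, 2)
    [2] (11, 2, 1, 4, 5)
    [3] (11, 2, 1, 4, 5)
    [4] (13, 5, 1, 3, 4)
    [5] (11, 2, 1, 4, 5)
    [6] (6, 8, 0, 5, 2)
    [7] (13, 5, 1, 3, 4)
    [8] (11, 2, 1, 4, 5)
    [9] (6, 8, 0, 5, 2)
    [10] (13, 5, 1, 3, 4)
    [11] (13, 5, 1, 3, 4)

These 11 weights hit 3 W_29-dot-orbits; sizes (3, 4, 4):

[[1, 6, 9], [2, 3, 5, 8], [4, 7, 10, 11]]


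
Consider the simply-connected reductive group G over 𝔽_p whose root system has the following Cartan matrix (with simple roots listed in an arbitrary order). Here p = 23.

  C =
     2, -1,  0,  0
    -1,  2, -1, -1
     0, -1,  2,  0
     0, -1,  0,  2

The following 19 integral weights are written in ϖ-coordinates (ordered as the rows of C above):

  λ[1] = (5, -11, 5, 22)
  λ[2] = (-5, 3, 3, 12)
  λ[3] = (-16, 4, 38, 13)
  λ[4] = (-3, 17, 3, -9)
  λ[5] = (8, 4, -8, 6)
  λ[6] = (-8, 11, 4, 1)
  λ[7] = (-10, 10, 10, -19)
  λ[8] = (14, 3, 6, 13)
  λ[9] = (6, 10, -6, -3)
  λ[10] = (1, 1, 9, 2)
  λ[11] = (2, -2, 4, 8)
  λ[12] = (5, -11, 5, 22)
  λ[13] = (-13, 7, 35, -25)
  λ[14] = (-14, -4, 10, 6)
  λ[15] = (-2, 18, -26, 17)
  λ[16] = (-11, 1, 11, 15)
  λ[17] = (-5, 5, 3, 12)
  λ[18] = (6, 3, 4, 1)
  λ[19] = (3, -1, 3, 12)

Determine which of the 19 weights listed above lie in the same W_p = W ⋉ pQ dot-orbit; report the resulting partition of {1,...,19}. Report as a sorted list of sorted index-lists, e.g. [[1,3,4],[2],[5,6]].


D_4 Cartan matrix, 4 simple roots permuted; ρ=(1,1,1,1).

Folding the 19 weights λ_j+ρ into Ā_23 (reps in the given 4-coord order):

  λ_1+ρ ↦ (4, 0, 4, 13)
  λ_2+ρ ↦ (4, 0, 4, 13)
  λ_3+ρ ↦ (2, 2, 10, 3)
  λ_4+ρ ↦ (2, 1, 4, 8)
  λ_5+ρ ↦ (7, 2, 5, 5)
  λ_6+ρ ↦ (7, 4, 5, 2)
  λ_7+ρ ↦ (7, 4, 5, 2)
  λ_8+ρ ↦ (2, 2, 10, 3)
  λ_9+ρ ↦ (7, 4, 5, 2)
  λ_10+ρ ↦ (2, 2, 10, 3)
  λ_11+ρ ↦ (2, 1, 4, 8)
  λ_12+ρ ↦ (4, 0, 4, 13)
  λ_13+ρ ↦ (2, 1, 4, 8)
  λ_14+ρ ↦ (2, 1, 4, 8)
  λ_15+ρ ↦ (7, 4, 5, 2)
  λ_16+ρ ↦ (2, 1, 4, 8)
  λ_17+ρ ↦ (4, 0, 4, 13)
  λ_18+ρ ↦ (7, 4, 5, 2)
  λ_19+ρ ↦ (4, 0, 4, 13)

The 19 indices split into 5 linkage classes (same alcove rep ⇔ same W_23-dot-orbit):

[[1, 2, 12, 17, 19], [3, 8, 10], [4, 11, 13, 14, 16], [5], [6, 7, 9, 15, 18]]


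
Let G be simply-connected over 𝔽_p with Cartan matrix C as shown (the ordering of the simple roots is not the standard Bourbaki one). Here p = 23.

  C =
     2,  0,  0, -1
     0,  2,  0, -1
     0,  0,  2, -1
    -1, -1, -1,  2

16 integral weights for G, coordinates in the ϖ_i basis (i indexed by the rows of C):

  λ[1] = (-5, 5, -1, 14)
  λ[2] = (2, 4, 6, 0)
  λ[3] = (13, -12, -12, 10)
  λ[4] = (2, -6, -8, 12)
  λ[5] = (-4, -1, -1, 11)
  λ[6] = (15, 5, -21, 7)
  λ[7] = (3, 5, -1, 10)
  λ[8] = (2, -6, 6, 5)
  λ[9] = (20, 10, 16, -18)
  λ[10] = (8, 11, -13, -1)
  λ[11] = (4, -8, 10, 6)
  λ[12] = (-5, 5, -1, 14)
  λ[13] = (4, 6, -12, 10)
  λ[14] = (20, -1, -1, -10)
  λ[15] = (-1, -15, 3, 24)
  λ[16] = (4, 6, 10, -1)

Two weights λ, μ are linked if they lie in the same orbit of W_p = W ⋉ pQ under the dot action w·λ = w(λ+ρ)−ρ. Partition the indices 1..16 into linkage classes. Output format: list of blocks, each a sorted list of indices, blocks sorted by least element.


Root system D_4: the 4×4 matrix C matches after relabeling.

Ā_23 reps of the 16 weights (D_4, coords as presented):

  1: (4, 6, 0, 2);  2: (3, 5, 7, 1);  3: (3, 0, 0, 9);  4: (3, 5, 7, 1);  5: (3, 0, 0, 9);  6: (3, 5, 7, 1);  7: (4, 6, 0, 2);  8: (3, 5, 7, 1);  9: (4, 6, 0, 2);  10: (3, 0, 0, 9);  11: (5, 7, 11, 0);  12: (4, 6, 0, 2);  13: (5, 7, 11, 0);  14: (3, 0, 0, 9);  15: (4, 6, 0, 2);  16: (5, 7, 11, 0)

Partition of {1..16} into 4 W_23-dot-orbits:

[[1, 7, 9, 12, 15], [2, 4, 6, 8], [3, 5, 10, 14], [11, 13, 16]]


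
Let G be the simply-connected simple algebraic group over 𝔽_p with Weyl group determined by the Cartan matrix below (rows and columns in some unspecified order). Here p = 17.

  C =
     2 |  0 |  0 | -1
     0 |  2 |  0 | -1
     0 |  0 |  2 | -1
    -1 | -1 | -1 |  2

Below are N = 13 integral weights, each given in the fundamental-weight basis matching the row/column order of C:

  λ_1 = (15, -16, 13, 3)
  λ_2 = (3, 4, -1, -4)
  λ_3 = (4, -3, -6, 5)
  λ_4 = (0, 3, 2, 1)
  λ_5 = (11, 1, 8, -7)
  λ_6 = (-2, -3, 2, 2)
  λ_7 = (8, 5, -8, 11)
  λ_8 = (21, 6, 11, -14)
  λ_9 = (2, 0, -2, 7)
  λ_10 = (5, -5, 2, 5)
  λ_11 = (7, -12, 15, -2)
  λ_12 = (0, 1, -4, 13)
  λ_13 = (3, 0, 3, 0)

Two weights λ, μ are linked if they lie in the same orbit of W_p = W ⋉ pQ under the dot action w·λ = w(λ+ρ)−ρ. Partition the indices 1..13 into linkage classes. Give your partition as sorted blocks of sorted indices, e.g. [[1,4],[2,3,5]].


Dynkin diagram of C (from the 6 off-diagonal −1 entries): D_4.

Each λ_j+ρ reduced to Ā_17; 4-tuples below use C's row order:

  [1] (1, 2, 3, 0);  [2] (1, 2, 3, 0);  [3] (4, 1, 4, 1);  [4] (1, 4, 3, 2);  [5] (6, 4, 3, 2);  [6] (1, 2, 3, 0);  [7] (1, 4, 3, 2);  [8] (4, 1, 4, 1);  [9] (3, 1, 1, 5);  [10] (6, 4, 3, 2);  [11] (4, 1, 4, 1);  [12] (1, 2, 3, 0);  [13] (4, 1, 4, 1)

These 13 weights hit 5 W_17-dot-orbits; sizes (4, 4, 2, 2, 1):

[[1, 2, 6, 12], [3, 8, 11, 13], [4, 7], [5, 10], [9]]


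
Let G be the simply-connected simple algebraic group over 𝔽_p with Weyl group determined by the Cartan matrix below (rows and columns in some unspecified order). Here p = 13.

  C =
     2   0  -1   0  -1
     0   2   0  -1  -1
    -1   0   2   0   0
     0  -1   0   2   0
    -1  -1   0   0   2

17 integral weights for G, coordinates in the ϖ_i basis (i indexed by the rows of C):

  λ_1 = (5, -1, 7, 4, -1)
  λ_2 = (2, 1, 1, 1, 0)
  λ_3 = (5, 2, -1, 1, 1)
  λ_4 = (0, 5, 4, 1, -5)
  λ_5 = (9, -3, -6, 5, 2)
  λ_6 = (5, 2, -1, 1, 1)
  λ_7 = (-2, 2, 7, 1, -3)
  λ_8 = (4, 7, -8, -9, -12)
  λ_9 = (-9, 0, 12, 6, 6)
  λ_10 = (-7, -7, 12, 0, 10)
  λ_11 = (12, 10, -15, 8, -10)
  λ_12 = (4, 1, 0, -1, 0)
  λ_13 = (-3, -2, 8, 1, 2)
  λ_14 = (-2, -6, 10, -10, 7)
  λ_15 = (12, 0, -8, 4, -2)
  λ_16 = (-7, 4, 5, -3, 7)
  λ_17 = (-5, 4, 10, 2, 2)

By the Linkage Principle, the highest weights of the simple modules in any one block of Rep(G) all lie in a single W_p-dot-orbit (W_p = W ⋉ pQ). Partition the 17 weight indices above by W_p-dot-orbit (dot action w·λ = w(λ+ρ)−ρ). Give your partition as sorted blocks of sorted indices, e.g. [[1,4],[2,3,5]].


Type A_5, rank 5, |W|=720; reorder rows/cols to standard.

Ā_13 reps of the 17 weights (A_5, coords as presented):

  λ_1 → (5, 0, 2, 0, 1)
  λ_2 → (3, 2, 2, 2, 1)
  λ_3 → (6, 3, 0, 2, 2)
  λ_4 → (3, 2, 2, 2, 1)
  λ_5 → (5, 2, 1, 0, 1)
  λ_6 → (6, 3, 0, 2, 2)
  λ_7 → (2, 0, 5, 2, 1)
  λ_8 → (6, 3, 0, 2, 2)
  λ_9 → (5, 0, 2, 0, 1)
  λ_10 → (5, 0, 2, 0, 1)
  λ_11 → (2, 1, 7, 1, 0)
  λ_12 → (5, 2, 1, 0, 1)
  λ_13 → (2, 1, 7, 1, 0)
  λ_14 → (5, 2, 1, 0, 1)
  λ_15 → (5, 0, 2, 0, 1)
  λ_16 → (6, 3, 0, 2, 2)
  λ_17 → (3, 2, 2, 2, 1)

These 17 weights hit 6 W_13-dot-orbits; sizes (4, 3, 4, 3, 1, 2):

[[1, 9, 10, 15], [2, 4, 17], [3, 6, 8, 16], [5, 12, 14], [7], [11, 13]]


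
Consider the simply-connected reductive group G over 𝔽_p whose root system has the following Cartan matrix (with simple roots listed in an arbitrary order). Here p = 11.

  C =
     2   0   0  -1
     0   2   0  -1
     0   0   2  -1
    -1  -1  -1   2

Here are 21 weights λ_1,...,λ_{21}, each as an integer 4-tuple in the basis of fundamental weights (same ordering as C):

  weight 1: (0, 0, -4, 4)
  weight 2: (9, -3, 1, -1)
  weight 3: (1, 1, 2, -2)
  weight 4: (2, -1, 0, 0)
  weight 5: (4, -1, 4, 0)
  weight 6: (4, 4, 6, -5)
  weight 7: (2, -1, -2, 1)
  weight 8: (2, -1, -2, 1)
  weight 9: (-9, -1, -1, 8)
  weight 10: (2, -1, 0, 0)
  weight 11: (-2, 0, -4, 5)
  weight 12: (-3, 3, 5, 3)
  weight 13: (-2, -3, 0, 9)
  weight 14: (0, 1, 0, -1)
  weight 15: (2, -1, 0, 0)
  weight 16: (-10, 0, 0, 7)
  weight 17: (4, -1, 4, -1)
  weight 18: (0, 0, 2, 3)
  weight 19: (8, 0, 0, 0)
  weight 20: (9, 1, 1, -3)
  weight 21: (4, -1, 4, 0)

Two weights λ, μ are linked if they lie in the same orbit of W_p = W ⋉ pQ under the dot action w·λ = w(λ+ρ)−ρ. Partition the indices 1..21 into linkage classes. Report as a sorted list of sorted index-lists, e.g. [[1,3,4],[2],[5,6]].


Dynkin diagram of C (from the 6 off-diagonal −1 entries): D_4.

Folding the 21 weights λ_j+ρ into Ā_11 (reps in the given 4-coord order):

    [1] (1, 1, 3, 2)
    [2] (8, 0, 0, 1)
    [3] (1, 1, 2, 1)
    [4] (3, 0, 1, 1)
    [5] (5, 0, 5, 0)
    [6] (1, 1, 3, 2)
    [7] (3, 0, 1, 1)
    [8] (3, 0, 1, 1)
    [9] (8, 0, 0, 1)
    [10] (3, 0, 1, 1)
    [11] (1, 1, 3, 2)
    [12] (1, 1, 3, 2)
    [13] (1, 2, 1, 0)
    [14] (1, 2, 1, 0)
    [15] (3, 0, 1, 1)
    [16] (8, 0, 0, 1)
    [17] (5, 0, 5, 0)
    [18] (1, 1, 3, 2)
    [19] (8, 0, 0, 1)
    [20] (8, 0, 0, 1)
    [21] (5, 0, 5, 0)

6 distinct reps among the 21 weights ⇒ 6 W_11-linkage classes:

[[1, 6, 11, 12, 18], [2, 9, 16, 19, 20], [3], [4, 7, 8, 10, 15], [5, 17, 21], [13, 14]]


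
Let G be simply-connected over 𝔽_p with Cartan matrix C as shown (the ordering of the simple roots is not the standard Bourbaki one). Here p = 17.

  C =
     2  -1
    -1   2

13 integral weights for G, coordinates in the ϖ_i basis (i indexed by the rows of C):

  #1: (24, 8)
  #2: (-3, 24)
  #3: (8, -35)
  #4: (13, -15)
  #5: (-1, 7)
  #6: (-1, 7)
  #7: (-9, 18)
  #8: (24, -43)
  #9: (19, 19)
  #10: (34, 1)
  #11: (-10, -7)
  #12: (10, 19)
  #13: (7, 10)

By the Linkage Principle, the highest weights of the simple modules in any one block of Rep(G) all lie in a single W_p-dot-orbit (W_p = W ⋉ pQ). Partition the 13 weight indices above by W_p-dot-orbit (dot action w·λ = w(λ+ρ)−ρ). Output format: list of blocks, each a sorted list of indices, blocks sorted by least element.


A_2 Cartan matrix, 2 simple roots permuted; ρ=(1,1).

λ_j+ρ reflected into Ā_17 (⟨·,θ^∨⟩≤17); 2-tuples as given:

  1: (0, 8) · 2: (6, 9) · 3: (0, 8) · 4: (0, 14) · 5: (0, 8) · 6: (0, 8) · 7: (6, 9) · 8: (0, 8) · 9: (3, 3) · 10: (2, 14) · 11: (6, 9) · 12: (3, 3) · 13: (6, 9)

Linkage partition of the 13 weights (5 classes, p=17):

[[1, 3, 5, 6, 8], [2, 7, 11, 13], [4], [9, 12], [10]]


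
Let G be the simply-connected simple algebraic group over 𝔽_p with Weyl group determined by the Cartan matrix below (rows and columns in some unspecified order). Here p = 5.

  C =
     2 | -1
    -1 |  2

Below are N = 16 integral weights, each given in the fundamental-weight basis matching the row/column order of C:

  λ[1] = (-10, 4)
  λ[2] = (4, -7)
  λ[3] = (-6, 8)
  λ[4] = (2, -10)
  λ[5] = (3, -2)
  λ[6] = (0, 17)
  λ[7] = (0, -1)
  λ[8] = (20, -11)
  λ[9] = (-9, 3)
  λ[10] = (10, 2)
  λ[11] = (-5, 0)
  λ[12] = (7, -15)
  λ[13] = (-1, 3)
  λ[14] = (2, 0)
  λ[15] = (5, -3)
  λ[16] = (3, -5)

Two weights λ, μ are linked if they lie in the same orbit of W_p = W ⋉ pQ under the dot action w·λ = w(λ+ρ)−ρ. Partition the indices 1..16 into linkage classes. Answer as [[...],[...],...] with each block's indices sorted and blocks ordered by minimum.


A_2 Cartan matrix, 2 simple roots permuted; ρ=(1,1).

Alcove-folded reps (p=5, 16 weights, presented ϖ-order):

  λ_1 → (1, 0)
  λ_2 → (0, 4)
  λ_3 → (1, 0)
  λ_4 → (1, 1)
  λ_5 → (3, 1)
  λ_6 → (1, 3)
  λ_7 → (1, 0)
  λ_8 → (1, 0)
  λ_9 → (1, 1)
  λ_10 → (3, 1)
  λ_11 → (1, 3)
  λ_12 → (1, 3)
  λ_13 → (0, 4)
  λ_14 → (3, 1)
  λ_15 → (3, 1)
  λ_16 → (0, 4)

The 16 indices split into 5 linkage classes (same alcove rep ⇔ same W_5-dot-orbit):

[[1, 3, 7, 8], [2, 13, 16], [4, 9], [5, 10, 14, 15], [6, 11, 12]]


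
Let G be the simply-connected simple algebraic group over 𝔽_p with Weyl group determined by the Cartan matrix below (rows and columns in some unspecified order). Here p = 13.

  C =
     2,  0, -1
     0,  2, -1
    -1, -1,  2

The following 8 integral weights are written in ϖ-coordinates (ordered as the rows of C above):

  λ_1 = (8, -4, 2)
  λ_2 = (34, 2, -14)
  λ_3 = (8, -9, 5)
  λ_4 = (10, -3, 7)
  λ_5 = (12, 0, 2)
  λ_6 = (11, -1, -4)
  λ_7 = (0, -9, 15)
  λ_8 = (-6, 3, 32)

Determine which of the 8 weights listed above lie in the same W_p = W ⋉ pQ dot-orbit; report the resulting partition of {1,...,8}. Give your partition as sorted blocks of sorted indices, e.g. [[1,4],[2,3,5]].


Root system A_3: the 3×3 matrix C matches after relabeling.

W_13-reps of the 8 weights in Ā_13 (same 3-coord order as C):

  λ_1+ρ ↦ (9, 3, 0) · λ_2+ρ ↦ (9, 3, 0) · λ_3+ρ ↦ (5, 4, 2) · λ_4+ρ ↦ (5, 4, 2) · λ_5+ρ ↦ (9, 3, 0) · λ_6+ρ ↦ (9, 3, 0) · λ_7+ρ ↦ (3, 4, 5) · λ_8+ρ ↦ (5, 4, 2)

Grouping the 8 weights by Ā_13-representative: 3 linkage classes.

[[1, 2, 5, 6], [3, 4, 8], [7]]


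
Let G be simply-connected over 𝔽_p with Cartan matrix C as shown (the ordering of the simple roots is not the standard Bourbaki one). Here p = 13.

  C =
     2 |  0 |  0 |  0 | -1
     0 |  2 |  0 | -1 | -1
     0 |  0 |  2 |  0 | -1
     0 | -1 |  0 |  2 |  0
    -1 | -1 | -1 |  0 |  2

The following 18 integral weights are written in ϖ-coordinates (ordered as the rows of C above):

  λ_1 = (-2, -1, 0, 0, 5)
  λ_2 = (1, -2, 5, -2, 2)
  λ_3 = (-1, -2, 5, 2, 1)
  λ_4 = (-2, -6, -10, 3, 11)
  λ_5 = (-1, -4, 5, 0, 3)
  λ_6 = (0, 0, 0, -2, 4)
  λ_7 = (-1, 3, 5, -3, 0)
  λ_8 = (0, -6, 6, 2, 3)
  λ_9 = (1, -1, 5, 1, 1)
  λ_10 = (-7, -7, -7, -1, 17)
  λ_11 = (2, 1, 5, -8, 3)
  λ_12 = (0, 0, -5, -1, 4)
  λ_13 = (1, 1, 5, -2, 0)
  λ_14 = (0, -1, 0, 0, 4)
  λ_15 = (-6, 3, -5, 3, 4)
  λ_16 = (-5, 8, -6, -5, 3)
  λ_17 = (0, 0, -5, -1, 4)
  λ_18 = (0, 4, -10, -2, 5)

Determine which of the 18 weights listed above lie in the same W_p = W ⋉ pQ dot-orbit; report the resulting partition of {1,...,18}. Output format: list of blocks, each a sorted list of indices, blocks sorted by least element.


C ↔ D_5 under row/col permutation; |W(D_5)| = 1920.

λ_j+ρ reflected into Ā_13 (⟨·,θ^∨⟩≤13); 5-tuples as given:

  λ_1 → (1, 0, 1, 1, 5);  λ_2 → (2, 1, 6, 1, 1);  λ_3 → (0, 1, 6, 2, 1);  λ_4 → (2, 1, 6, 1, 1);  λ_5 → (0, 1, 6, 2, 1);  λ_6 → (1, 0, 1, 1, 5);  λ_7 → (0, 1, 6, 2, 1);  λ_8 → (0, 1, 6, 2, 1);  λ_9 → (2, 1, 6, 1, 1);  λ_10 → (1, 0, 1, 1, 5);  λ_11 → (1, 1, 4, 0, 1);  λ_12 → (1, 1, 4, 0, 1);  λ_13 → (2, 1, 6, 1, 1);  λ_14 → (1, 0, 1, 1, 5);  λ_15 → (1, 0, 0, 4, 4);  λ_16 → (1, 0, 0, 4, 4);  λ_17 → (1, 1, 4, 0, 1);  λ_18 → (2, 1, 6, 1, 1)

Grouping the 18 weights by Ā_13-representative: 5 linkage classes.

[[1, 6, 10, 14], [2, 4, 9, 13, 18], [3, 5, 7, 8], [11, 12, 17], [15, 16]]


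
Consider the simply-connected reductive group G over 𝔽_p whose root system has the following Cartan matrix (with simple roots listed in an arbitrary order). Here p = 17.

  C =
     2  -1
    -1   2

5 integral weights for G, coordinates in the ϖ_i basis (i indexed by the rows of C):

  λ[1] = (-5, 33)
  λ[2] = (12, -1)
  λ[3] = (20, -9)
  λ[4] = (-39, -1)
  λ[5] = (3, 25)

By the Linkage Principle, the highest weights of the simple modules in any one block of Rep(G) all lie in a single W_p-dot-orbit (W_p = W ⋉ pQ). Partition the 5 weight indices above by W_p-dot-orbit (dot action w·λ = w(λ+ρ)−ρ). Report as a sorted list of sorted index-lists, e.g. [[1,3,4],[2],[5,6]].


Cartan matrix: type A_2 (|W|=6); un-permuting the 2 rows.

Alcove-folded reps (p=17, 5 weights, presented ϖ-order):

    λ_1 → (13, 0)
    λ_2 → (13, 0)
    λ_3 → (9, 4)
    λ_4 → (13, 0)
    λ_5 → (9, 4)

The 5 indices split into 2 linkage classes (same alcove rep ⇔ same W_17-dot-orbit):

[[1, 2, 4], [3, 5]]


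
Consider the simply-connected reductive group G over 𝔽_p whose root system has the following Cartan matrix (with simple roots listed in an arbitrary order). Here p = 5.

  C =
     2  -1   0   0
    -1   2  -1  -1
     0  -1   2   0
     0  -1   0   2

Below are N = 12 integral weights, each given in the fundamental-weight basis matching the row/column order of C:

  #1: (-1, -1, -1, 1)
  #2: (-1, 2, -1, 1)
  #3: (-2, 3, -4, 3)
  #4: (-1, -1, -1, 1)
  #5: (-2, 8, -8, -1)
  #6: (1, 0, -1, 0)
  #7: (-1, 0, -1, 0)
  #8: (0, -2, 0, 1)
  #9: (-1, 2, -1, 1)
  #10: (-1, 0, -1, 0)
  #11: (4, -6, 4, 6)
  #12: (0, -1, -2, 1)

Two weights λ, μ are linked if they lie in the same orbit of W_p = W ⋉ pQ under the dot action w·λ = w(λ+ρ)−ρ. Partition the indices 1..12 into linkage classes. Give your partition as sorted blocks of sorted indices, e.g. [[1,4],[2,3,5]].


Cartan matrix: type D_4 (|W|=192); un-permuting the 4 rows.

W_5-reps of the 12 weights in Ā_5 (same 4-coord order as C):

    λ_1+ρ ↦ (0, 0, 0, 2)
    λ_2+ρ ↦ (0, 0, 0, 2)
    λ_3+ρ ↦ (2, 1, 0, 1)
    λ_4+ρ ↦ (0, 0, 0, 2)
    λ_5+ρ ↦ (0, 1, 0, 1)
    λ_6+ρ ↦ (2, 1, 0, 1)
    λ_7+ρ ↦ (0, 1, 0, 1)
    λ_8+ρ ↦ (0, 1, 0, 1)
    λ_9+ρ ↦ (0, 0, 0, 2)
    λ_10+ρ ↦ (0, 1, 0, 1)
    λ_11+ρ ↦ (0, 0, 0, 2)
    λ_12+ρ ↦ (0, 1, 0, 1)

3 distinct reps among the 12 weights ⇒ 3 W_5-linkage classes:

[[1, 2, 4, 9, 11], [3, 6], [5, 7, 8, 10, 12]]


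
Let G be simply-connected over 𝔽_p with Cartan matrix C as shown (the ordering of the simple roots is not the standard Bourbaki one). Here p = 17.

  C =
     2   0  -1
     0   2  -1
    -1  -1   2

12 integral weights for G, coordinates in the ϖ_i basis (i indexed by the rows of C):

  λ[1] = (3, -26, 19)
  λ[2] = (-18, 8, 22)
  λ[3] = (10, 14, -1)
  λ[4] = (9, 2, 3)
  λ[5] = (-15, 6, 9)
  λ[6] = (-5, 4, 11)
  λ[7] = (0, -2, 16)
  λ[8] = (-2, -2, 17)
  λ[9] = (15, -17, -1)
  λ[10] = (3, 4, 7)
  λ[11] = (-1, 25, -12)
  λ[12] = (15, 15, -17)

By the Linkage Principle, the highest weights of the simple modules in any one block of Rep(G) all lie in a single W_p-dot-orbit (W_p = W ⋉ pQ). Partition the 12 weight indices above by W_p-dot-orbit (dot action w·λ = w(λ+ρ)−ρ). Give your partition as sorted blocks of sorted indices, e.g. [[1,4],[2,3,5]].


Cartan matrix: type A_3 (|W|=24); un-permuting the 3 rows.

Each λ_j+ρ reduced to Ā_17; 3-tuples below use C's row order:

  λ_1 → (4, 9, 3)
  λ_2 → (2, 6, 0)
  λ_3 → (2, 6, 0)
  λ_4 → (10, 3, 4)
  λ_5 → (10, 3, 4)
  λ_6 → (4, 5, 8)
  λ_7 → (0, 0, 16)
  λ_8 → (0, 0, 16)
  λ_9 → (0, 0, 16)
  λ_10 → (4, 5, 8)
  λ_11 → (2, 6, 0)
  λ_12 → (0, 0, 16)

Linkage partition of the 12 weights (5 classes, p=17):

[[1], [2, 3, 11], [4, 5], [6, 10], [7, 8, 9, 12]]


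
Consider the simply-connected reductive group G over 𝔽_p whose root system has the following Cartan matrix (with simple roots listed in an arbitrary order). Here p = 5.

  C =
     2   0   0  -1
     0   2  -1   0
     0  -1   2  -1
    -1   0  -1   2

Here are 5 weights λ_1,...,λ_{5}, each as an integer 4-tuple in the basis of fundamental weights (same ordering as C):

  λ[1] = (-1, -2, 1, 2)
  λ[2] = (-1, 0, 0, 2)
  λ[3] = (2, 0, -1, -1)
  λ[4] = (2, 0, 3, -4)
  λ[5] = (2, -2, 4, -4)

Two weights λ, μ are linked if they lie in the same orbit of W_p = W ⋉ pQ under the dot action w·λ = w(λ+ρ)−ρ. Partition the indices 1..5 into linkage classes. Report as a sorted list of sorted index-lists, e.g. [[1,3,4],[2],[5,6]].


Type A_4, rank 4, |W|=120; reorder rows/cols to standard.

Folding the 5 weights λ_j+ρ into Ā_5 (reps in the given 4-coord order):

    [1] (0, 1, 1, 3)
    [2] (0, 1, 1, 3)
    [3] (3, 1, 0, 0)
    [4] (0, 1, 1, 3)
    [5] (0, 1, 1, 3)

The 5 indices split into 2 linkage classes (same alcove rep ⇔ same W_5-dot-orbit):

[[1, 2, 4, 5], [3]]


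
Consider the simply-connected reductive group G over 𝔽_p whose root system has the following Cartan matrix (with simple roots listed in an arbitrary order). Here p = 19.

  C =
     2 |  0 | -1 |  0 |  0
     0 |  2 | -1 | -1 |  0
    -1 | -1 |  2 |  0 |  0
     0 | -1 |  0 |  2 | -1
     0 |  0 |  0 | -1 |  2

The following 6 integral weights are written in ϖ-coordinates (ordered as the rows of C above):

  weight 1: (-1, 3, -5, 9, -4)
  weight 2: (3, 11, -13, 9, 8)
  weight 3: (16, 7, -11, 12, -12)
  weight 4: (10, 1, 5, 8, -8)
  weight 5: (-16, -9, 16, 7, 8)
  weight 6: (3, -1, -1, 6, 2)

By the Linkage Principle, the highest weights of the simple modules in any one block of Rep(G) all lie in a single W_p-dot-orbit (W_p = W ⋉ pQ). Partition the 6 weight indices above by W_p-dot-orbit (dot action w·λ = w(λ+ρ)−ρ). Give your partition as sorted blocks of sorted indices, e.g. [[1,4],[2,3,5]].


A_5 Cartan matrix, 5 simple roots permuted; ρ=(1,1,1,1,1).

W_19-reps of the 6 weights in Ā_19 (same 5-coord order as C):

  [1] (4, 0, 0, 7, 3) · [2] (4, 0, 0, 7, 3) · [3] (2, 2, 6, 0, 2) · [4] (2, 2, 6, 0, 2) · [5] (2, 2, 6, 0, 2) · [6] (4, 0, 0, 7, 3)

Partition of {1..6} into 2 W_19-dot-orbits:

[[1, 2, 6], [3, 4, 5]]


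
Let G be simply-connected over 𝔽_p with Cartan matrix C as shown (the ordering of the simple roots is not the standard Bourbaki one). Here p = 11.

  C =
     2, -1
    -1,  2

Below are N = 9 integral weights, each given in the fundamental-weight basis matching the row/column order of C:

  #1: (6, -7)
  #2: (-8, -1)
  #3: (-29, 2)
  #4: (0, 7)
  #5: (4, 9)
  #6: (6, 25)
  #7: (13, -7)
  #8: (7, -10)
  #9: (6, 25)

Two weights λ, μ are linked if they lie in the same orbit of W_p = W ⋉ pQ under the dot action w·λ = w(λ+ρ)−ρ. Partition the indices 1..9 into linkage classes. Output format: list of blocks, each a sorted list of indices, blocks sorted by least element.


Root system A_2: the 2×2 matrix C matches after relabeling.

Alcove-folded reps (p=11, 9 weights, presented ϖ-order):

    [1] (1, 6)
    [2] (0, 7)
    [3] (5, 3)
    [4] (1, 8)
    [5] (1, 6)
    [6] (0, 7)
    [7] (5, 3)
    [8] (1, 8)
    [9] (0, 7)

These 9 weights hit 4 W_11-dot-orbits; sizes (2, 3, 2, 2):

[[1, 5], [2, 6, 9], [3, 7], [4, 8]]


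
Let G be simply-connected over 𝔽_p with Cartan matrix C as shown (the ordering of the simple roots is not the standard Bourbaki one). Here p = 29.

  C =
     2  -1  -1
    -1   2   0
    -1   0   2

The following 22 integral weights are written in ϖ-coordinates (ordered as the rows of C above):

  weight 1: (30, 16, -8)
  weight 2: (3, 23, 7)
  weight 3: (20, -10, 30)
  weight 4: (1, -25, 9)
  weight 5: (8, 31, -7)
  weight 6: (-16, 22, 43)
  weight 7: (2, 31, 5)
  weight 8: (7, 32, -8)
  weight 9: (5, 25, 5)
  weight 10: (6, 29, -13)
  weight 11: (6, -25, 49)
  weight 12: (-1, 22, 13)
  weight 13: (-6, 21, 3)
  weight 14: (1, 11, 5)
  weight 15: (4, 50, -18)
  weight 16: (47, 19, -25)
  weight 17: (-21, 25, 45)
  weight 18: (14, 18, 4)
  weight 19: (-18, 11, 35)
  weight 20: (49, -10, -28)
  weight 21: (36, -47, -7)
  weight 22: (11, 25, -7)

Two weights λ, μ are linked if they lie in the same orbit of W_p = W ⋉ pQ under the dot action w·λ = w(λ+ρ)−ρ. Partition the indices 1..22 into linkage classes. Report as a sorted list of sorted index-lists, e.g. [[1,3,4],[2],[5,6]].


Type A_3, rank 3, |W|=24; reorder rows/cols to standard.

W_29-reps of the 22 weights in Ā_29 (same 3-coord order as C):

    λ_1+ρ ↦ (10, 2, 12)
    λ_2+ρ ↦ (4, 17, 1)
    λ_3+ρ ↦ (2, 12, 6)
    λ_4+ρ ↦ (10, 2, 12)
    λ_5+ρ ↦ (3, 17, 3)
    λ_6+ρ ↦ (0, 15, 6)
    λ_7+ρ ↦ (3, 17, 3)
    λ_8+ρ ↦ (4, 17, 1)
    λ_9+ρ ↦ (3, 17, 3)
    λ_10+ρ ↦ (4, 17, 1)
    λ_11+ρ ↦ (4, 17, 1)
    λ_12+ρ ↦ (0, 15, 6)
    λ_13+ρ ↦ (4, 17, 1)
    λ_14+ρ ↦ (2, 12, 6)
    λ_15+ρ ↦ (10, 2, 12)
    λ_16+ρ ↦ (10, 9, 5)
    λ_17+ρ ↦ (3, 17, 3)
    λ_18+ρ ↦ (10, 9, 5)
    λ_19+ρ ↦ (10, 2, 12)
    λ_20+ρ ↦ (2, 12, 6)
    λ_21+ρ ↦ (2, 12, 6)
    λ_22+ρ ↦ (3, 17, 3)

6 distinct reps among the 22 weights ⇒ 6 W_29-linkage classes:

[[1, 4, 15, 19], [2, 8, 10, 11, 13], [3, 14, 20, 21], [5, 7, 9, 17, 22], [6, 12], [16, 18]]


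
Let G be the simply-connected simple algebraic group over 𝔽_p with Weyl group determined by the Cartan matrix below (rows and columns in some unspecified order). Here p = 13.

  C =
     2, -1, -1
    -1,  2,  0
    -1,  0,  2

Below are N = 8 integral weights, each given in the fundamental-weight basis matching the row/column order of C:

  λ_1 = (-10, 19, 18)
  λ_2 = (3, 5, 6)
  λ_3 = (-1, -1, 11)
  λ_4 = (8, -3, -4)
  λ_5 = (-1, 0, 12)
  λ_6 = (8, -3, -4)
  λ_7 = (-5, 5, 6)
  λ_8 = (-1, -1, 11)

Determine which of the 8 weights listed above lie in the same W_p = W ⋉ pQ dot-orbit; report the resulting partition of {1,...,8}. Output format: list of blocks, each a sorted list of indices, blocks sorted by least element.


Type A_3, rank 3, |W|=24; reorder rows/cols to standard.

Each λ_j+ρ reduced to Ā_13; 3-tuples below use C's row order:

  λ_1 → (4, 2, 3);  λ_2 → (4, 2, 3);  λ_3 → (0, 0, 12);  λ_4 → (4, 2, 3);  λ_5 → (0, 0, 12);  λ_6 → (4, 2, 3);  λ_7 → (4, 2, 3);  λ_8 → (0, 0, 12)

Partition of {1..8} into 2 W_13-dot-orbits:

[[1, 2, 4, 6, 7], [3, 5, 8]]


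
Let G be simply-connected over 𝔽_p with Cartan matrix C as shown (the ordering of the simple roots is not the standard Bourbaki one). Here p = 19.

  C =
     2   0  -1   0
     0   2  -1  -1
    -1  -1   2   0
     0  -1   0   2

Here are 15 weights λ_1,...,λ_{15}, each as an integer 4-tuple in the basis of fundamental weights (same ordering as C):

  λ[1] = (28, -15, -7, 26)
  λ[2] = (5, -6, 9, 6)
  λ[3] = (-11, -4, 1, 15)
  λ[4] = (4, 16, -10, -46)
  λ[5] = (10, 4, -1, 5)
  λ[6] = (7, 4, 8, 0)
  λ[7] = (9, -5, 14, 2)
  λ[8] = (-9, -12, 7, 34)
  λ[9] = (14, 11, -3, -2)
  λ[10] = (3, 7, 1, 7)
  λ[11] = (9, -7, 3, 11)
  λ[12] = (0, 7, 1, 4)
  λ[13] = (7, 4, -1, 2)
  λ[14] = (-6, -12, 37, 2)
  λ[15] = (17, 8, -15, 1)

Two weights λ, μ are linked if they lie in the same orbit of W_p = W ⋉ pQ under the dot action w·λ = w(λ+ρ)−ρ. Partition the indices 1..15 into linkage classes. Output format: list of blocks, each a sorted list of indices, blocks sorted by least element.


Root system A_4: the 4×4 matrix C matches after relabeling.

W_19-reps of the 15 weights in Ā_19 (same 4-coord order as C):

    λ_1+ρ ↦ (7, 4, 2, 5)
    λ_2+ρ ↦ (6, 5, 5, 2)
    λ_3+ρ ↦ (1, 8, 2, 5)
    λ_4+ρ ↦ (7, 4, 2, 5)
    λ_5+ρ ↦ (8, 5, 0, 3)
    λ_6+ρ ↦ (4, 2, 9, 3)
    λ_7+ρ ↦ (4, 2, 9, 3)
    λ_8+ρ ↦ (8, 5, 0, 3)
    λ_9+ρ ↦ (7, 4, 2, 5)
    λ_10+ρ ↦ (1, 8, 2, 5)
    λ_11+ρ ↦ (7, 4, 2, 5)
    λ_12+ρ ↦ (1, 8, 2, 5)
    λ_13+ρ ↦ (8, 5, 0, 3)
    λ_14+ρ ↦ (8, 5, 0, 3)
    λ_15+ρ ↦ (4, 2, 9, 3)

Grouping the 15 weights by Ā_19-representative: 5 linkage classes.

[[1, 4, 9, 11], [2], [3, 10, 12], [5, 8, 13, 14], [6, 7, 15]]


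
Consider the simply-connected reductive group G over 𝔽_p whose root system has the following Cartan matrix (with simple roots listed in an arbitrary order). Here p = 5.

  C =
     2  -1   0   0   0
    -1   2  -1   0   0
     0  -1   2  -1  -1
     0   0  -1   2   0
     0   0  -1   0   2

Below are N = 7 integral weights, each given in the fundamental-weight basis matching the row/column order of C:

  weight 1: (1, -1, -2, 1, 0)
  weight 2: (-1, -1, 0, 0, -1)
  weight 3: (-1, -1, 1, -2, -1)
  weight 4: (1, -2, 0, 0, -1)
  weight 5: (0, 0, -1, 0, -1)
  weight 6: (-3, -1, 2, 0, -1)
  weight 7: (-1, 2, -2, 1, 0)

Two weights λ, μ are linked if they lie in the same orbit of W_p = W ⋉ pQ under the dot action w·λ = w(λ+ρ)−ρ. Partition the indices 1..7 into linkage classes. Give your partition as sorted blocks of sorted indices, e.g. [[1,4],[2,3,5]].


Cartan matrix: type D_5 (|W|=1920); un-permuting the 5 rows.

Ā_5 reps of the 7 weights (D_5, coords as presented):

  λ_1 → (1, 1, 0, 1, 0);  λ_2 → (0, 0, 1, 1, 0);  λ_3 → (0, 0, 1, 1, 0);  λ_4 → (1, 1, 0, 1, 0);  λ_5 → (1, 1, 0, 1, 0);  λ_6 → (0, 0, 1, 1, 0);  λ_7 → (0, 0, 1, 1, 0)

Grouping the 7 weights by Ā_5-representative: 2 linkage classes.

[[1, 4, 5], [2, 3, 6, 7]]


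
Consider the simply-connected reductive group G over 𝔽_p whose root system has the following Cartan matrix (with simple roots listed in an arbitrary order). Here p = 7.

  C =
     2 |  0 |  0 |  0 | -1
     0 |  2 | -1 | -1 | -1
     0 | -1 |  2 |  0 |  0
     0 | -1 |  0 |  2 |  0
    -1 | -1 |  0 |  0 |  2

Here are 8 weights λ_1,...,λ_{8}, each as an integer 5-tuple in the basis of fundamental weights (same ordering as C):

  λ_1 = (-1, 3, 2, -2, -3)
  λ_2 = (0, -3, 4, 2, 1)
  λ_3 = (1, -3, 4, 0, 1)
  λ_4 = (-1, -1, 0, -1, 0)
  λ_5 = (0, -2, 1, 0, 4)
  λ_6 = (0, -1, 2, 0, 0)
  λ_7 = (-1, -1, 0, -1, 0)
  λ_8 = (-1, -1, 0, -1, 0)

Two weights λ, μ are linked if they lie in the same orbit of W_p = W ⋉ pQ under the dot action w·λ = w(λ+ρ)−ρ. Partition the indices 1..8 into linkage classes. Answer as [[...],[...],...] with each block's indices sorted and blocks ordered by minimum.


D_5 Cartan matrix, 5 simple roots permuted; ρ=(1,1,1,1,1).

Ā_7 reps of the 8 weights (D_5, coords as presented):

  [1] (1, 0, 3, 1, 1);  [2] (1, 0, 3, 1, 1);  [3] (1, 0, 3, 1, 1);  [4] (0, 0, 1, 0, 1);  [5] (0, 0, 1, 0, 1);  [6] (1, 0, 3, 1, 1);  [7] (0, 0, 1, 0, 1);  [8] (0, 0, 1, 0, 1)

Grouping the 8 weights by Ā_7-representative: 2 linkage classes.

[[1, 2, 3, 6], [4, 5, 7, 8]]


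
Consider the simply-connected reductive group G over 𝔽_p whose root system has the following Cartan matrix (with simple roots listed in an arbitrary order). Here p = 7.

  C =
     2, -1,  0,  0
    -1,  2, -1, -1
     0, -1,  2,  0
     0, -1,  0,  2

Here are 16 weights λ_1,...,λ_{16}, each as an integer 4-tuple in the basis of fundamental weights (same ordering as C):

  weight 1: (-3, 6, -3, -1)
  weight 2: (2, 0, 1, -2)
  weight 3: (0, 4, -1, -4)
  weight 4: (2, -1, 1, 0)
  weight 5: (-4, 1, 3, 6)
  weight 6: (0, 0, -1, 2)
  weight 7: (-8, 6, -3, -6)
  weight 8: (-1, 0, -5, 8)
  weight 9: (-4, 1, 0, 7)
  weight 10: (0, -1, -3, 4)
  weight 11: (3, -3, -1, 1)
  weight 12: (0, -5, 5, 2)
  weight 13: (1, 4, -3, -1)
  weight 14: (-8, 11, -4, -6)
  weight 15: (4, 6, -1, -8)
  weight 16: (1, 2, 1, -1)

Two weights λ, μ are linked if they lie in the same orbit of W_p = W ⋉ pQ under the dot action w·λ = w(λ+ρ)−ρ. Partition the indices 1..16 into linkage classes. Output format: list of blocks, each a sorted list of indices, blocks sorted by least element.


D_4 Cartan matrix, 4 simple roots permuted; ρ=(1,1,1,1).

Each λ_j+ρ reduced to Ā_7; 4-tuples below use C's row order:

  [1] (2, 0, 2, 0);  [2] (3, 0, 2, 1);  [3] (1, 1, 0, 3);  [4] (3, 0, 2, 1);  [5] (3, 0, 2, 1);  [6] (1, 1, 0, 3);  [7] (0, 0, 5, 2);  [8] (0, 1, 2, 3);  [9] (0, 1, 2, 3);  [10] (1, 1, 0, 3);  [11] (2, 0, 2, 0);  [12] (3, 0, 2, 1);  [13] (2, 0, 2, 0);  [14] (2, 0, 2, 0);  [15] (0, 0, 5, 2);  [16] (2, 0, 2, 0)

5 distinct reps among the 16 weights ⇒ 5 W_7-linkage classes:

[[1, 11, 13, 14, 16], [2, 4, 5, 12], [3, 6, 10], [7, 15], [8, 9]]


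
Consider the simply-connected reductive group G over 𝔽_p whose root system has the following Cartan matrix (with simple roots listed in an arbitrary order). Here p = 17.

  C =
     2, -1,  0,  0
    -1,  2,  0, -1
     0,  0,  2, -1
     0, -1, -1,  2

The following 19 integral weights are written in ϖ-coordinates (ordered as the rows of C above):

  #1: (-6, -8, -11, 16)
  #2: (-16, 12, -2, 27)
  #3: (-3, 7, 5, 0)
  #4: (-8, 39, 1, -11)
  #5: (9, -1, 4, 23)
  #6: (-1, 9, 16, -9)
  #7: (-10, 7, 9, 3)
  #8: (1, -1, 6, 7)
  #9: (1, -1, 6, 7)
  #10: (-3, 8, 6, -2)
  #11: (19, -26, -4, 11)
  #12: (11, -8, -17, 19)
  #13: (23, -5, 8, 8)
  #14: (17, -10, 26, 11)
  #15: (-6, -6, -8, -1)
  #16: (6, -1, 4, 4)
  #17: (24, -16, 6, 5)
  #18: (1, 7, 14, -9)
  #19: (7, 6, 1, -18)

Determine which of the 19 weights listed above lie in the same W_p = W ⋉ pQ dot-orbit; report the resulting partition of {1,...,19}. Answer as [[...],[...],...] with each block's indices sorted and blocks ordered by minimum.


Dynkin diagram of C (from the 6 off-diagonal −1 entries): A_4.

Alcove-folded reps (p=17, 19 weights, presented ϖ-order):

  1: (7, 0, 5, 5);  2: (2, 6, 6, 1);  3: (2, 6, 6, 1);  4: (2, 6, 6, 1);  5: (7, 0, 5, 5);  6: (2, 0, 7, 8);  7: (3, 1, 5, 3);  8: (2, 0, 7, 8);  9: (2, 0, 7, 8);  10: (2, 6, 6, 1);  11: (3, 1, 5, 3);  12: (3, 1, 5, 3);  13: (3, 1, 5, 3);  14: (3, 1, 5, 3);  15: (7, 0, 5, 5);  16: (7, 0, 5, 5);  17: (2, 6, 6, 1);  18: (2, 0, 7, 8);  19: (2, 0, 7, 8)

The 19 indices split into 4 linkage classes (same alcove rep ⇔ same W_17-dot-orbit):

[[1, 5, 15, 16], [2, 3, 4, 10, 17], [6, 8, 9, 18, 19], [7, 11, 12, 13, 14]]


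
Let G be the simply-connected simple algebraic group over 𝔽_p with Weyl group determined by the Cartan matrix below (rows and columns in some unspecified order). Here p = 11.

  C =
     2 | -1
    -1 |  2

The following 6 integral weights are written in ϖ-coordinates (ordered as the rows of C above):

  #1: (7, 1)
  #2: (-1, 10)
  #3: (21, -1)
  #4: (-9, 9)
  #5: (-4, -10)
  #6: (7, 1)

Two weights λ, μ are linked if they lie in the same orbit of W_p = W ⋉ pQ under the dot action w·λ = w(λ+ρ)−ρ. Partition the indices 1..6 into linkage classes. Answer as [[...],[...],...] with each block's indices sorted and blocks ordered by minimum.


A_2 Cartan matrix, 2 simple roots permuted; ρ=(1,1).

Alcove-folded reps (p=11, 6 weights, presented ϖ-order):

  λ_1+ρ ↦ (8, 2);  λ_2+ρ ↦ (0, 11);  λ_3+ρ ↦ (0, 11);  λ_4+ρ ↦ (8, 2);  λ_5+ρ ↦ (8, 2);  λ_6+ρ ↦ (8, 2)

2 distinct reps among the 6 weights ⇒ 2 W_11-linkage classes:

[[1, 4, 5, 6], [2, 3]]


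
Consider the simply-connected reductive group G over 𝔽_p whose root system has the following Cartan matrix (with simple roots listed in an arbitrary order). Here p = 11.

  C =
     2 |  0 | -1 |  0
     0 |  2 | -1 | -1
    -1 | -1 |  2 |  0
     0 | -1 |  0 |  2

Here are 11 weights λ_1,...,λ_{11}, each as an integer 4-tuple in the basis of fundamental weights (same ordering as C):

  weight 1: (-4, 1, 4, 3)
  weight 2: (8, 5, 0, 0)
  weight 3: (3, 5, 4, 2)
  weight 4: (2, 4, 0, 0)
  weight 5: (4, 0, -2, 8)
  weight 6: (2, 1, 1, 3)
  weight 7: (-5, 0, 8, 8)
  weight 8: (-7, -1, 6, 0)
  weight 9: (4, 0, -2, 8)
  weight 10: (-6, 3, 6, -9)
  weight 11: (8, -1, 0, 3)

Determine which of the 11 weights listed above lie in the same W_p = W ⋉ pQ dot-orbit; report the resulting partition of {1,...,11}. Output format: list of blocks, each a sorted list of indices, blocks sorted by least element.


Type A_4, rank 4, |W|=120; reorder rows/cols to standard.

λ_j+ρ reflected into Ā_11 (⟨·,θ^∨⟩≤11); 4-tuples as given:

    1: (3, 2, 2, 4)
    2: (3, 1, 1, 5)
    3: (3, 2, 2, 4)
    4: (3, 5, 1, 1)
    5: (1, 0, 1, 6)
    6: (3, 2, 2, 4)
    7: (4, 1, 1, 1)
    8: (6, 0, 1, 1)
    9: (1, 0, 1, 6)
    10: (3, 2, 2, 4)
    11: (6, 0, 1, 1)

Linkage partition of the 11 weights (6 classes, p=11):

[[1, 3, 6, 10], [2], [4], [5, 9], [7], [8, 11]]


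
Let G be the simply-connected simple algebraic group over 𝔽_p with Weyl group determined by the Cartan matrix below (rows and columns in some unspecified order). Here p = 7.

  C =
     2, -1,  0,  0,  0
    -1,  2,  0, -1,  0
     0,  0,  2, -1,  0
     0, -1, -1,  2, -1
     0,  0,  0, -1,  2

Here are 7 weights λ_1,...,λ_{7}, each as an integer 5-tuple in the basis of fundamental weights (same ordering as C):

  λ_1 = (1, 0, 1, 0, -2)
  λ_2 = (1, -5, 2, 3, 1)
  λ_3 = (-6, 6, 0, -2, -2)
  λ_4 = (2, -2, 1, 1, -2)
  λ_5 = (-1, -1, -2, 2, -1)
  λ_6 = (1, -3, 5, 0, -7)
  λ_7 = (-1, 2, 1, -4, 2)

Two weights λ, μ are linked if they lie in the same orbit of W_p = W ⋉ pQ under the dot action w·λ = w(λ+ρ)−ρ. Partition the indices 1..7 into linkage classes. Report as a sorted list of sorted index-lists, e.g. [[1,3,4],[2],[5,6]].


C ↔ D_5 under row/col permutation; |W(D_5)| = 1920.

Ā_7 reps of the 7 weights (D_5, coords as presented):

  1: (2, 1, 2, 0, 1)
  2: (0, 0, 1, 2, 0)
  3: (5, 0, 1, 0, 1)
  4: (2, 1, 2, 0, 1)
  5: (0, 0, 1, 2, 0)
  6: (5, 0, 1, 0, 1)
  7: (0, 0, 1, 2, 0)

These 7 weights hit 3 W_7-dot-orbits; sizes (2, 3, 2):

[[1, 4], [2, 5, 7], [3, 6]]
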